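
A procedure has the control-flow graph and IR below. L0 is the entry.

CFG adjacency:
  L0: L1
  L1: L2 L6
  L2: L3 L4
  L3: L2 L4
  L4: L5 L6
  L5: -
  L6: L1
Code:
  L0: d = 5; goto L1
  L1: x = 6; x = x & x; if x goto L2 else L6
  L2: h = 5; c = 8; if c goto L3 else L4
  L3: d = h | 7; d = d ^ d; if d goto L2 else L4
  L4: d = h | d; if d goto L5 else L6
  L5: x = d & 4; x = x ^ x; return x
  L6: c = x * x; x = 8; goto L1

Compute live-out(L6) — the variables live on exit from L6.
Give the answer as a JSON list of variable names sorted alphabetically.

def/use:
  L0: {d} / ∅
  L1: {x} / ∅
  L2: {c,h} / ∅
  L3: {d} / {h}
  L4: {d} / {d,h}
  L5: {x} / {d}
  L6: {c,x} / {x}

Backward fixpoint:
  L0: in=∅ out={d}
  L1: in={d} out={d,x}
  L2: in={d,x} out={d,h,x}
  L3: in={h,x} out={d,h,x}
  L4: in={d,h,x} out={d,x}
  L5: in={d} out=∅
  L6: in={d,x} out={d}

live-out(L6) = ["d"]

Answer: ["d"]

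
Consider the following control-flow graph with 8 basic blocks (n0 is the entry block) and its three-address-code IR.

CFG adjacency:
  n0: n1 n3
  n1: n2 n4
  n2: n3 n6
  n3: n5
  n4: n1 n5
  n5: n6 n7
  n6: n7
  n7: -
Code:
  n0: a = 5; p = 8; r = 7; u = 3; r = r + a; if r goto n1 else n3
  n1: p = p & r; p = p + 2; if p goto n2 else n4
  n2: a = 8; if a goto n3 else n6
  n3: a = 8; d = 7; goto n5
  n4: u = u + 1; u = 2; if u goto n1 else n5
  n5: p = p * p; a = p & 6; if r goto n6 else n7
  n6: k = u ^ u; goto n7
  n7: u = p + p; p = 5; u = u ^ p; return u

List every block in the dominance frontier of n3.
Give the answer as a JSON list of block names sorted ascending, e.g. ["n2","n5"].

idom tree: n1←n0 n2←n1 n3←n0 n4←n1 n5←n0 n6←n0 n7←n0
Join-block Dom:
  n1: preds {n0,n4}: {n0} ∩ {n0,n1,n4} = {n0}; idom=n0
  n3: preds {n0,n2}: {n0} ∩ {n0,n1,n2} = {n0}; idom=n0
  n5: preds {n3,n4}: {n0,n3} ∩ {n0,n1,n4} = {n0}; idom=n0
  n6: preds {n2,n5}: {n0,n1,n2} ∩ {n0,n5} = {n0}; idom=n0
  n7: preds {n5,n6}: {n0,n5} ∩ {n0,n6} = {n0}; idom=n0

Frontier:
  join n1 pred n0: · stop@n0
  join n1 pred n4: n4→n1 stop@n0
  join n3 pred n0: · stop@n0
  join n3 pred n2: n2→n1 stop@n0
  join n5 pred n3: n3 stop@n0
  join n5 pred n4: n4→n1 stop@n0
  join n6 pred n2: n2→n1 stop@n0
  join n6 pred n5: n5 stop@n0
  join n7 pred n5: n5 stop@n0
  join n7 pred n6: n6 stop@n0
  DF(n0)=∅
  DF(n1)={n1,n3,n5,n6}
  DF(n2)={n3,n6}
  DF(n3)={n5}
  DF(n4)={n1,n5}
  DF(n5)={n6,n7}
  DF(n6)={n7}
  DF(n7)=∅

DF(n3) = ["n5"]

Answer: ["n5"]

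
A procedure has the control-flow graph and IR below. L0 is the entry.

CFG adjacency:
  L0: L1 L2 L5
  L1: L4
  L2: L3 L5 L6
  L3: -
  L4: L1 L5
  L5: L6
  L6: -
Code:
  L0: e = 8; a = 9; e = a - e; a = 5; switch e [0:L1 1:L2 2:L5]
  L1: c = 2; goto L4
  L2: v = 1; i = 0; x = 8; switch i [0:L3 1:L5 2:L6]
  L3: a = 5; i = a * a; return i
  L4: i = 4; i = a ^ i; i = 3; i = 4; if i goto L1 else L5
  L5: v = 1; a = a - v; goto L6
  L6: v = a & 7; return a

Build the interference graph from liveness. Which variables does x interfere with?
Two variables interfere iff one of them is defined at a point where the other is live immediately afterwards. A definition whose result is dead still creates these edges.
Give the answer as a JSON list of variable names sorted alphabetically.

Answer: ["a", "i"]

Analysis:
Block summaries:
  L0: {a,e} / ∅
  L1: {c} / ∅
  L2: {i,v,x} / ∅
  L3: {a,i} / ∅
  L4: {i} / {a}
  L5: {a,v} / {a}
  L6: {v} / {a}

Live sets:
  L0: in=∅ out={a}
  L1: in={a} out={a}
  L2: in={a} out={a}
  L3: in=∅ out=∅
  L4: in={a} out={a}
  L5: in={a} out={a}
  L6: in={a} out=∅

Conflict graph:
  a — {c,e,i,v,x}
  c — {a}
  e — {a}
  i — {a,x}
  v — {a}
  x — {a,i}

N(x) = ["a", "i"]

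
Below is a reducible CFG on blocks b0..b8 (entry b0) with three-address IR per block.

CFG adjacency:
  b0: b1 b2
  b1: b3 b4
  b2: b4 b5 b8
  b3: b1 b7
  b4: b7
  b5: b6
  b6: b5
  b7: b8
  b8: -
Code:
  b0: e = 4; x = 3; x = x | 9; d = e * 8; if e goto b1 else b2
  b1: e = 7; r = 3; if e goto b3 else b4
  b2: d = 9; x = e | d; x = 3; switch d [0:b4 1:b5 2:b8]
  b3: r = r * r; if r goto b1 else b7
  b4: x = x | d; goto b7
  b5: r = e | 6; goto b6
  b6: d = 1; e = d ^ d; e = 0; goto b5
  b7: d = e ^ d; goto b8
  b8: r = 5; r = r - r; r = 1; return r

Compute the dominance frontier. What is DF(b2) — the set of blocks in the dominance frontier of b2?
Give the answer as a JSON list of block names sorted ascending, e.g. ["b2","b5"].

Answer: ["b4", "b8"]

Working:
idom tree: b1←b0 b2←b0 b3←b1 b4←b0 b5←b2 b6←b5 b7←b0 b8←b0
Dom at joins:
  b1: preds {b0,b3}: {b0} ∩ {b0,b1,b3} = {b0}; idom=b0
  b4: preds {b1,b2}: {b0,b1} ∩ {b0,b2} = {b0}; idom=b0
  b5: preds {b2,b6}: {b0,b2} ∩ {b0,b2,b5,b6} = {b0,b2}; idom=b2
  b7: preds {b3,b4}: {b0,b1,b3} ∩ {b0,b4} = {b0}; idom=b0
  b8: preds {b2,b7}: {b0,b2} ∩ {b0,b7} = {b0}; idom=b0

Frontier:
  b1←b0: walk · to b0
  b1←b3: walk b3→b1 to b0
  b4←b1: walk b1 to b0
  b4←b2: walk b2 to b0
  b5←b2: walk · to b2
  b5←b6: walk b6→b5 to b2
  b7←b3: walk b3→b1 to b0
  b7←b4: walk b4 to b0
  b8←b2: walk b2 to b0
  b8←b7: walk b7 to b0
  DF(b0)=∅
  DF(b1)={b1,b4,b7}
  DF(b2)={b4,b8}
  DF(b3)={b1,b7}
  DF(b4)={b7}
  DF(b5)={b5}
  DF(b6)={b5}
  DF(b7)={b8}
  DF(b8)=∅

DF(b2) = ["b4", "b8"]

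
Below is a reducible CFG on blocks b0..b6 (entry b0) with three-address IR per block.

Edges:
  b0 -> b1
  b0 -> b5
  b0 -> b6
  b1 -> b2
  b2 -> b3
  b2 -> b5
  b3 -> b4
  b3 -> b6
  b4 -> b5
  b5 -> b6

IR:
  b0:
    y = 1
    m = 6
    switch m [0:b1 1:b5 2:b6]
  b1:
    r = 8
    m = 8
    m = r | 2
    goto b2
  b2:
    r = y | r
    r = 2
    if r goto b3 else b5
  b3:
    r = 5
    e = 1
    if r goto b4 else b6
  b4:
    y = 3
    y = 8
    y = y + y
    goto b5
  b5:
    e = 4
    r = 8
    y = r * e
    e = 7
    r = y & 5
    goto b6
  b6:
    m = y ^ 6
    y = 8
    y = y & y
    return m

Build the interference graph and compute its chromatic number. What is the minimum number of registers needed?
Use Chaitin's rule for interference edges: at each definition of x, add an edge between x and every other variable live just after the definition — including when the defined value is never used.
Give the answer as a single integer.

Per-block:
  b0: {m,y} / ∅
  b1: {m,r} / ∅
  b2: {r} / {r,y}
  b3: {e,r} / ∅
  b4: {y} / ∅
  b5: {e,r,y} / ∅
  b6: {m,y} / {y}

Liveness:
  b0 li=∅ lo={y}
  b1 li={y} lo={r,y}
  b2 li={r,y} lo={y}
  b3 li={y} lo={y}
  b4 li=∅ lo=∅
  b5 li=∅ lo={y}
  b6 li={y} lo=∅

Conflict graph:
  e↔{r,y}
  m↔{r,y}
  r↔{e,m,y}
  y↔{e,m,r}

Chromatic number:
  clique {e,r,y} ⇒ need ≥ 3
  3-colouring: r0={r}  r1={y}  r2={e,m}
  χ = 3

Answer: 3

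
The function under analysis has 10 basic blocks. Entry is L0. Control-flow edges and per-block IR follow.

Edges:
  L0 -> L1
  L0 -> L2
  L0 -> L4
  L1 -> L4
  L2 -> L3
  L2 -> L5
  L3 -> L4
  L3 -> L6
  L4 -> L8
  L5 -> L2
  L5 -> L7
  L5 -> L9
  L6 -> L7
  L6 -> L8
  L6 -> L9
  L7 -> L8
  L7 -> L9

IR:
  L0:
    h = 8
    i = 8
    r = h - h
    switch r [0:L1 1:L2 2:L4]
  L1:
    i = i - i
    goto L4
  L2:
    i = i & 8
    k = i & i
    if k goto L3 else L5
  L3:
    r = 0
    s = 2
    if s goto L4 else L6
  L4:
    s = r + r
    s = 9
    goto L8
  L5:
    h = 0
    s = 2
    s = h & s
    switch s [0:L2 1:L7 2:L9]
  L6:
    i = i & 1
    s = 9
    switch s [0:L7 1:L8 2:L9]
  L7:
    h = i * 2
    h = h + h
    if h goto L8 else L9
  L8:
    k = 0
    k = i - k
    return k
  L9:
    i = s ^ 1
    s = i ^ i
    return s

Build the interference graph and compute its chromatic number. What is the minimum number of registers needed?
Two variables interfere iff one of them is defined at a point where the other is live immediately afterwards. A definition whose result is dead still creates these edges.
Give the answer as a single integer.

def/use:
  L0: def={h,i,r} ue=∅
  L1: def={i} ue={i}
  L2: def={i,k} ue={i}
  L3: def={r,s} ue=∅
  L4: def={s} ue={r}
  L5: def={h,s} ue=∅
  L6: def={i,s} ue={i}
  L7: def={h} ue={i}
  L8: def={k} ue={i}
  L9: def={i,s} ue={s}

Liveness:
  L0: in=∅ out={i,r}
  L1: in={i,r} out={i,r}
  L2: in={i} out={i}
  L3: in={i} out={i,r}
  L4: in={i,r} out={i}
  L5: in={i} out={i,s}
  L6: in={i} out={i,s}
  L7: in={i,s} out={i,s}
  L8: in={i} out=∅
  L9: in={s} out=∅

Conflict graph:
  h↔{i,s}
  i↔{h,k,r,s}
  k↔{i}
  r↔{i,s}
  s↔{h,i,r}

Registers:
  {h,i,s} pairwise interfere (3-clique) ⇒ χ ≥ 3
  3-colouring: R0={i}  R1={k,s}  R2={h,r}
  χ = 3

Answer: 3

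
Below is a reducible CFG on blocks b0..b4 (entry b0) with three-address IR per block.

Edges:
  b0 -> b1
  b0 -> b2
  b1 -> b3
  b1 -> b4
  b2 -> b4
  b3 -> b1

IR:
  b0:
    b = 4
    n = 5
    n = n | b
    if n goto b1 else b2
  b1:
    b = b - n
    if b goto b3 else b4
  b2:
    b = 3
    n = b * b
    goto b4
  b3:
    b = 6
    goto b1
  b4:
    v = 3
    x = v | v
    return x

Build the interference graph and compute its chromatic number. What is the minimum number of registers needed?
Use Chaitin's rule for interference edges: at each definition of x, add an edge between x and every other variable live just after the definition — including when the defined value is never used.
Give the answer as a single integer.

Answer: 2

Analysis:
Block summaries:
  b0: {b,n} / ∅
  b1: {b} / {b,n}
  b2: {b,n} / ∅
  b3: {b} / ∅
  b4: {v,x} / ∅

Live sets:
  live b0: ∅→{b,n}
  live b1: {b,n}→{n}
  live b2: ∅→∅
  live b3: {n}→{b,n}
  live b4: ∅→∅

Interfere edges:
  b — {n}
  n — {b}
  v — ∅
  x — ∅

Registers:
  lower bound: {b,n} mutually conflict ⇒ χ ≥ 2
  assign b→c0 n→c1 v→c0 x→c0 — no edge inside a register ⇒ χ ≤ 2
  χ = 2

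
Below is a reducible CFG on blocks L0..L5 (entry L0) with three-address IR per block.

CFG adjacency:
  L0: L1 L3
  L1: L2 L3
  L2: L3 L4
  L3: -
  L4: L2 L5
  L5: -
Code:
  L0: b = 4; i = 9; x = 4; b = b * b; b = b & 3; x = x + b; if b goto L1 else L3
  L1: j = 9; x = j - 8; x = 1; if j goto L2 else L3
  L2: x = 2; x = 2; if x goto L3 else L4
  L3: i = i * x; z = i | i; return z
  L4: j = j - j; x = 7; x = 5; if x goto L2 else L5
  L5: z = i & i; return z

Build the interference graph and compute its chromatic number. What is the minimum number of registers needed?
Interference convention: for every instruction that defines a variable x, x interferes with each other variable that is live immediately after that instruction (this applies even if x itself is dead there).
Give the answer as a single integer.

Block summaries:
  L0: def={b,i,x} ue=∅
  L1: def={j,x} ue=∅
  L2: def={x} ue=∅
  L3: def={i,z} ue={i,x}
  L4: def={j,x} ue={j}
  L5: def={z} ue={i}

Live sets:
  L0 li=∅ lo={i,x}
  L1 li={i} lo={i,j,x}
  L2 li={i,j} lo={i,j,x}
  L3 li={i,x} lo=∅
  L4 li={i,j} lo={i,j}
  L5 li={i} lo=∅

Interference:
  b — {i,x}
  i — {b,j,x}
  j — {i,x}
  x — {b,i,j}
  z — ∅

Chromatic number:
  {b,i,x} pairwise interfere (3-clique) ⇒ χ ≥ 3
  assign b→r2 i→r0 j→r2 x→r1 z→r0 — no edge inside a register ⇒ χ ≤ 3
  χ = 3

Answer: 3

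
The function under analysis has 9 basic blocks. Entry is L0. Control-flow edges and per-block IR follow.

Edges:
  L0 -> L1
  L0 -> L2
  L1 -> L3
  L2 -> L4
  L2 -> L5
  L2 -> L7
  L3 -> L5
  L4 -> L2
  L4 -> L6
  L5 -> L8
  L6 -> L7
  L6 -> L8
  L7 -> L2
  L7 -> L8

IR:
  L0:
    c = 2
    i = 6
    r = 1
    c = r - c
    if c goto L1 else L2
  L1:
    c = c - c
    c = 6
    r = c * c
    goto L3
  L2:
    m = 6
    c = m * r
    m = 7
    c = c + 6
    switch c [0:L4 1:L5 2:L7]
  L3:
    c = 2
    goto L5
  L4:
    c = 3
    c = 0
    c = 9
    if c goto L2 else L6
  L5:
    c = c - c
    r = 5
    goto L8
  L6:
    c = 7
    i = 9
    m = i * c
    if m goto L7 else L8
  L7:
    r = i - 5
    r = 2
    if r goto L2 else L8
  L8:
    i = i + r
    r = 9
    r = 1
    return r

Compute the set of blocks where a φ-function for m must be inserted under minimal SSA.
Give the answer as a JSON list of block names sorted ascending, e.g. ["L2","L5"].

idom tree: L1←L0 L2←L0 L3←L1 L4←L2 L5←L0 L6←L4 L7←L2 L8←L0
Join-block Dom:
  L2: preds {L0,L4,L7}: {L0} ∩ {L0,L2,L4} ∩ {L0,L2,L7} = {L0}; idom=L0
  L5: preds {L2,L3}: {L0,L2} ∩ {L0,L1,L3} = {L0}; idom=L0
  L7: preds {L2,L6}: {L0,L2} ∩ {L0,L2,L4,L6} = {L0,L2}; idom=L2
  L8: preds {L5,L6,L7}: {L0,L5} ∩ {L0,L2,L4,L6} ∩ {L0,L2,L7} = {L0}; idom=L0

DF walk-up:
  L2←L0: walk · to L0
  L2←L4: walk L4→L2 to L0
  L2←L7: walk L7→L2 to L0
  L5←L2: walk L2 to L0
  L5←L3: walk L3→L1 to L0
  L7←L2: walk · to L2
  L7←L6: walk L6→L4 to L2
  L8←L5: walk L5 to L0
  L8←L6: walk L6→L4→L2 to L0
  L8←L7: walk L7→L2 to L0
  L0 → ∅
  L1 → {L5}
  L2 → {L2,L5,L8}
  L3 → {L5}
  L4 → {L2,L7,L8}
  L5 → {L8}
  L6 → {L7,L8}
  L7 → {L2,L8}
  L8 → ∅

φ for m: defs {L2,L6}
  DF⁺ = {L2,L5,L7,L8}

Answer: ["L2", "L5", "L7", "L8"]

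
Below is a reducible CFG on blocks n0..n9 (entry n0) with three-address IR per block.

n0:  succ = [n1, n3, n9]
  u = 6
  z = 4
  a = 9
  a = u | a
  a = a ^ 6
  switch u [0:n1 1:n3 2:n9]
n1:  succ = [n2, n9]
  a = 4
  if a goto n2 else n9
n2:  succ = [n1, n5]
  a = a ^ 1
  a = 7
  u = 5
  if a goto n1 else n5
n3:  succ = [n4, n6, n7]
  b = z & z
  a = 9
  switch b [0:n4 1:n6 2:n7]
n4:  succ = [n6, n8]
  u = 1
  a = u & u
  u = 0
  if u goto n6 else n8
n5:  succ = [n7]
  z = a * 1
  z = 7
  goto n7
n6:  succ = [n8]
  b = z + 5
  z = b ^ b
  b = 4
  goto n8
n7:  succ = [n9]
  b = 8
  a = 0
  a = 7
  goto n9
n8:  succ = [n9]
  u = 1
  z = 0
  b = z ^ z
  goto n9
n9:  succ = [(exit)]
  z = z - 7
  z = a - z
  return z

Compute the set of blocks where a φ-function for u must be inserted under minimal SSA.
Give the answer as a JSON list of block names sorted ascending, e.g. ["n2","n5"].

Answer: ["n1", "n6", "n7", "n8", "n9"]

Analysis:
idom tree: n1←n0 n2←n1 n3←n0 n4←n3 n5←n2 n6←n3 n7←n0 n8←n3 n9←n0
Dom at joins:
  n1: preds {n0,n2}: {n0} ∩ {n0,n1,n2} = {n0}; idom=n0
  n6: preds {n3,n4}: {n0,n3} ∩ {n0,n3,n4} = {n0,n3}; idom=n3
  n7: preds {n3,n5}: {n0,n3} ∩ {n0,n1,n2,n5} = {n0}; idom=n0
  n8: preds {n4,n6}: {n0,n3,n4} ∩ {n0,n3,n6} = {n0,n3}; idom=n3
  n9: preds {n0,n1,n7,n8}: {n0} ∩ {n0,n1} ∩ {n0,n7} ∩ {n0,n3,n8} = {n0}; idom=n0

Frontier:
  join n1 pred n0: · stop@n0
  join n1 pred n2: n2→n1 stop@n0
  join n6 pred n3: · stop@n3
  join n6 pred n4: n4 stop@n3
  join n7 pred n3: n3 stop@n0
  join n7 pred n5: n5→n2→n1 stop@n0
  join n8 pred n4: n4 stop@n3
  join n8 pred n6: n6 stop@n3
  join n9 pred n0: · stop@n0
  join n9 pred n1: n1 stop@n0
  join n9 pred n7: n7 stop@n0
  join n9 pred n8: n8→n3 stop@n0
  DF(n0)=∅
  DF(n1)={n1,n7,n9}
  DF(n2)={n1,n7}
  DF(n3)={n7,n9}
  DF(n4)={n6,n8}
  DF(n5)={n7}
  DF(n6)={n8}
  DF(n7)={n9}
  DF(n8)={n9}
  DF(n9)=∅

φ for u: defs {n0,n2,n4,n8}
  DF⁺ = {n1,n6,n7,n8,n9}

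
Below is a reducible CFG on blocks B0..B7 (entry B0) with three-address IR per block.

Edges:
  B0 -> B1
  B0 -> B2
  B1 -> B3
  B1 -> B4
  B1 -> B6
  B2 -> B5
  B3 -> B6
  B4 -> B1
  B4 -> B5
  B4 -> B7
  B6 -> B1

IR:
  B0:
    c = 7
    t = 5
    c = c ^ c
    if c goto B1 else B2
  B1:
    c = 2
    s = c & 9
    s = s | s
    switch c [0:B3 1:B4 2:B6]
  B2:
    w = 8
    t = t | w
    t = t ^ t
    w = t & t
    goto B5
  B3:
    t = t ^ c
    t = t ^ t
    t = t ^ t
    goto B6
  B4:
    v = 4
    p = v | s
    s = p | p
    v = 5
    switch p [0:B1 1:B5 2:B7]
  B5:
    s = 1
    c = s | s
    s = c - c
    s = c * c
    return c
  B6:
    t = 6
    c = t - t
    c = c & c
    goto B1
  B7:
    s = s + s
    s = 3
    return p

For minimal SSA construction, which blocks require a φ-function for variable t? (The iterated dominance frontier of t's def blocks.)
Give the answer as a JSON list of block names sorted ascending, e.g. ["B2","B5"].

Answer: ["B1", "B5", "B6"]

Analysis:
idom tree: B1←B0 B2←B0 B3←B1 B4←B1 B5←B0 B6←B1 B7←B4
Dom∩ at merges:
  B1: preds {B0,B4,B6}: {B0} ∩ {B0,B1,B4} ∩ {B0,B1,B6} = {B0}; idom=B0
  B5: preds {B2,B4}: {B0,B2} ∩ {B0,B1,B4} = {B0}; idom=B0
  B6: preds {B1,B3}: {B0,B1} ∩ {B0,B1,B3} = {B0,B1}; idom=B1

Frontier:
  join B1 pred B0: · stop@B0
  join B1 pred B4: B4→B1 stop@B0
  join B1 pred B6: B6→B1 stop@B0
  join B5 pred B2: B2 stop@B0
  join B5 pred B4: B4→B1 stop@B0
  join B6 pred B1: · stop@B1
  join B6 pred B3: B3 stop@B1
  DF(B0)=∅
  DF(B1)={B1,B5}
  DF(B2)={B5}
  DF(B3)={B6}
  DF(B4)={B1,B5}
  DF(B5)=∅
  DF(B6)={B1}
  DF(B7)=∅

φ for t: defs {B0,B2,B3,B6}
  DF⁺ = {B1,B5,B6}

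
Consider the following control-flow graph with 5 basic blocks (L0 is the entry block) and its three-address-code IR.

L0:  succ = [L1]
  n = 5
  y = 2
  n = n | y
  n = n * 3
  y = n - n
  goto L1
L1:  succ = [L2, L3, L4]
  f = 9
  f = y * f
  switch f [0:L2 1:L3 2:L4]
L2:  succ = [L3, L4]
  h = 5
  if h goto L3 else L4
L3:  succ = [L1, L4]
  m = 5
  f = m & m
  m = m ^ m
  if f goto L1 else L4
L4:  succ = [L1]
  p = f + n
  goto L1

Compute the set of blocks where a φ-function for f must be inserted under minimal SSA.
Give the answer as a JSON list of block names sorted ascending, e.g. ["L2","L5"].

Answer: ["L1", "L4"]

Derivation:
idom tree: L1←L0 L2←L1 L3←L1 L4←L1
Dom∩ at merges:
  L1: preds {L0,L3,L4}: {L0} ∩ {L0,L1,L3} ∩ {L0,L1,L4} = {L0}; idom=L0
  L3: preds {L1,L2}: {L0,L1} ∩ {L0,L1,L2} = {L0,L1}; idom=L1
  L4: preds {L1,L2,L3}: {L0,L1} ∩ {L0,L1,L2} ∩ {L0,L1,L3} = {L0,L1}; idom=L1

Frontier:
  L1←L0: walk · to L0
  L1←L3: walk L3→L1 to L0
  L1←L4: walk L4→L1 to L0
  L3←L1: walk · to L1
  L3←L2: walk L2 to L1
  L4←L1: walk · to L1
  L4←L2: walk L2 to L1
  L4←L3: walk L3 to L1
  DF(L0)=∅
  DF(L1)={L1}
  DF(L2)={L3,L4}
  DF(L3)={L1,L4}
  DF(L4)={L1}

φ for f: defs {L1,L3}
  DF⁺ = {L1,L4}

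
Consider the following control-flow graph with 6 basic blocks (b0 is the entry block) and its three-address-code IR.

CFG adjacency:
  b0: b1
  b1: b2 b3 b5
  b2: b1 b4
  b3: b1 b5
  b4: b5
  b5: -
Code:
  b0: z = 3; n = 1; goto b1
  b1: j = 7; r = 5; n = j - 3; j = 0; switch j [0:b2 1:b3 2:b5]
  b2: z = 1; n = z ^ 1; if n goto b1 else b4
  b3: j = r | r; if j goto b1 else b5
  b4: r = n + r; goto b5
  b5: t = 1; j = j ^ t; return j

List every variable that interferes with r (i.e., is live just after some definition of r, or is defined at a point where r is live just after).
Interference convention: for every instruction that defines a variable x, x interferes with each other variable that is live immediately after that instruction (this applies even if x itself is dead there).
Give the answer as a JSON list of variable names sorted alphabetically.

Answer: ["j", "n", "z"]

Analysis:
Per-block:
  b0: def={n,z} ue=∅
  b1: def={j,n,r} ue=∅
  b2: def={n,z} ue=∅
  b3: def={j} ue={r}
  b4: def={r} ue={n,r}
  b5: def={j,t} ue={j}

Backward fixpoint:
  b0: in=∅ out=∅
  b1: in=∅ out={j,r}
  b2: in={j,r} out={j,n,r}
  b3: in={r} out={j}
  b4: in={j,n,r} out={j}
  b5: in={j} out=∅

Conflict graph:
  j↔{n,r,t,z}
  n↔{j,r}
  r↔{j,n,z}
  t↔{j}
  z↔{j,r}

N(r) = ["j", "n", "z"]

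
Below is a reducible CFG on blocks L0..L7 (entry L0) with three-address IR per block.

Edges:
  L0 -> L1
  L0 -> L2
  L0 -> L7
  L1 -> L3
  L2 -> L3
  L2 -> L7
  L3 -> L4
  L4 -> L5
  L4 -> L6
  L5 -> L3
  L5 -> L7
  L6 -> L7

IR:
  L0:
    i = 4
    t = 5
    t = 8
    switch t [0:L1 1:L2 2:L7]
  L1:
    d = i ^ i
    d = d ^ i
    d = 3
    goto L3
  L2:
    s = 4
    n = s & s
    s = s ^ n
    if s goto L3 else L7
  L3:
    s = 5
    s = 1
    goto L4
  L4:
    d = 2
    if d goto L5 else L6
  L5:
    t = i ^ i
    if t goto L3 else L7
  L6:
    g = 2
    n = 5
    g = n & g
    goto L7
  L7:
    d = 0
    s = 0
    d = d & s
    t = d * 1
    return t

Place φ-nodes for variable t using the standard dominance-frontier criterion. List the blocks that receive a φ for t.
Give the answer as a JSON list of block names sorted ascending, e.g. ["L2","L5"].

Answer: ["L3", "L7"]

Derivation:
idom tree: L1←L0 L2←L0 L3←L0 L4←L3 L5←L4 L6←L4 L7←L0
Dom∩ at merges:
  L3: preds {L1,L2,L5}: {L0,L1} ∩ {L0,L2} ∩ {L0,L3,L4,L5} = {L0}; idom=L0
  L7: preds {L0,L2,L5,L6}: {L0} ∩ {L0,L2} ∩ {L0,L3,L4,L5} ∩ {L0,L3,L4,L6} = {L0}; idom=L0

Frontier:
  L3←L1: walk L1 to L0
  L3←L2: walk L2 to L0
  L3←L5: walk L5→L4→L3 to L0
  L7←L0: walk · to L0
  L7←L2: walk L2 to L0
  L7←L5: walk L5→L4→L3 to L0
  L7←L6: walk L6→L4→L3 to L0
  L0 → ∅
  L1 → {L3}
  L2 → {L3,L7}
  L3 → {L3,L7}
  L4 → {L3,L7}
  L5 → {L3,L7}
  L6 → {L7}
  L7 → ∅

φ for t: defs {L0,L5,L7}
  DF⁺ = {L3,L7}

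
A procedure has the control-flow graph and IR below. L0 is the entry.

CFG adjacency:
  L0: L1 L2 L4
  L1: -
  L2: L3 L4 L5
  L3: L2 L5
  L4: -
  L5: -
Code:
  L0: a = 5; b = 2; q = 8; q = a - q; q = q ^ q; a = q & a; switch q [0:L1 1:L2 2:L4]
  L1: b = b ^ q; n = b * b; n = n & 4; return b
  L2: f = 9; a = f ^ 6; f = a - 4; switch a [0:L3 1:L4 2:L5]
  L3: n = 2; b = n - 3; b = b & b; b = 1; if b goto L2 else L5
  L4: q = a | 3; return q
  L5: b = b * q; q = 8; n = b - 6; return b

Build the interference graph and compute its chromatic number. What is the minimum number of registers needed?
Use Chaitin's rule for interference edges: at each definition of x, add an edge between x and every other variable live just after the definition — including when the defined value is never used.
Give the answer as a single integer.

def/use:
  L0: {a,b,q} / ∅
  L1: {b,n} / {b,q}
  L2: {a,f} / ∅
  L3: {b,n} / ∅
  L4: {q} / {a}
  L5: {b,n,q} / {b,q}

Backward fixpoint:
  L0 li=∅ lo={a,b,q}
  L1 li={b,q} lo=∅
  L2 li={b,q} lo={a,b,q}
  L3 li={q} lo={b,q}
  L4 li={a} lo=∅
  L5 li={b,q} lo=∅

Interfere edges:
  a↔{b,f,q}
  b↔{a,f,n,q}
  f↔{a,b,q}
  n↔{b,q}
  q↔{a,b,f,n}

Chromatic number:
  {a,b,f,q} pairwise interfere (4-clique) ⇒ χ ≥ 4
  4-colouring: r0={b}  r1={q}  r2={a,n}  r3={f}
  χ = 4

Answer: 4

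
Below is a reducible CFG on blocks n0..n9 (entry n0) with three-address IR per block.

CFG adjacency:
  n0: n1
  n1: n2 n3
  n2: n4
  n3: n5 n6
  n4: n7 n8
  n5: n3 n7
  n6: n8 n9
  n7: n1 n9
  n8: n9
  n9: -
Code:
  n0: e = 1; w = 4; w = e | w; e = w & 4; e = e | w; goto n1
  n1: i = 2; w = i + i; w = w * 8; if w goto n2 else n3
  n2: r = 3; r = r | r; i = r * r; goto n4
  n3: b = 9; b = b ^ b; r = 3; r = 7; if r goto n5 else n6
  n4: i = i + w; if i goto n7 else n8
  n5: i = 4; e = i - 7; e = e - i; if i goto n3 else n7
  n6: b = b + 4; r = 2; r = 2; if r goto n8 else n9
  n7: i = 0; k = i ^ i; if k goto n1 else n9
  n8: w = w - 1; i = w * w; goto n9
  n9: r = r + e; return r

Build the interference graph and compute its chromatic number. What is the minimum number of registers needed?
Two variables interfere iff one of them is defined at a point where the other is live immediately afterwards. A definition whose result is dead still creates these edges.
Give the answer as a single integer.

def/use:
  n0 def {e,w} use ∅
  n1 def {i,w} use ∅
  n2 def {i,r} use ∅
  n3 def {b,r} use ∅
  n4 def {i} use {i,w}
  n5 def {e,i} use ∅
  n6 def {b,r} use {b}
  n7 def {i,k} use ∅
  n8 def {i,w} use {w}
  n9 def {r} use {e,r}

Liveness:
  n0: in=∅ out={e}
  n1: in={e} out={e,w}
  n2: in={e,w} out={e,i,r,w}
  n3: in={e,w} out={b,e,r,w}
  n4: in={e,i,r,w} out={e,r,w}
  n5: in={r,w} out={e,r,w}
  n6: in={b,e,w} out={e,r,w}
  n7: in={e,r} out={e,r}
  n8: in={e,r,w} out={e,r}
  n9: in={e,r} out=∅

Interference:
  b↔{e,r,w}
  e↔{b,i,k,r,w}
  i↔{e,r,w}
  k↔{e,r}
  r↔{b,e,i,k,w}
  w↔{b,e,i,r}

Chromatic number:
  clique {b,e,r,w} ⇒ need ≥ 4
  assign b→c3 e→c0 i→c3 k→c2 r→c1 w→c2 — no edge inside a register ⇒ χ ≤ 4
  χ = 4

Answer: 4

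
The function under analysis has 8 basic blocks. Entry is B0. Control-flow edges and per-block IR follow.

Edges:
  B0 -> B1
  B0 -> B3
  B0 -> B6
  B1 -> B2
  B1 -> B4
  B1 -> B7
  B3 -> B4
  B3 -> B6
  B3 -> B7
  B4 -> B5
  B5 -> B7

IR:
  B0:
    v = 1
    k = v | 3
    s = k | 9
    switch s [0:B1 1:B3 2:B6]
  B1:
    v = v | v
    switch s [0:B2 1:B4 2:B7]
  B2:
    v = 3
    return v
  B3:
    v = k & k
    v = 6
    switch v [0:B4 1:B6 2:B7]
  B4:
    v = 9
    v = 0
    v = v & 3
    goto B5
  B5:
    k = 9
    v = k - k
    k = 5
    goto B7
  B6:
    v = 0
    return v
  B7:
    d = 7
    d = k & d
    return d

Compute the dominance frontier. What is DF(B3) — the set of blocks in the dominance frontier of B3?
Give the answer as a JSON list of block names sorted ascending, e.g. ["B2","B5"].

Answer: ["B4", "B6", "B7"]

Derivation:
idom tree: B1←B0 B2←B1 B3←B0 B4←B0 B5←B4 B6←B0 B7←B0
Dom at joins:
  B4: preds {B1,B3}: {B0,B1} ∩ {B0,B3} = {B0}; idom=B0
  B6: preds {B0,B3}: {B0} ∩ {B0,B3} = {B0}; idom=B0
  B7: preds {B1,B3,B5}: {B0,B1} ∩ {B0,B3} ∩ {B0,B4,B5} = {B0}; idom=B0

Frontier:
  B4←B1: walk B1 to B0
  B4←B3: walk B3 to B0
  B6←B0: walk · to B0
  B6←B3: walk B3 to B0
  B7←B1: walk B1 to B0
  B7←B3: walk B3 to B0
  B7←B5: walk B5→B4 to B0
  B0 → ∅
  B1 → {B4,B7}
  B2 → ∅
  B3 → {B4,B6,B7}
  B4 → {B7}
  B5 → {B7}
  B6 → ∅
  B7 → ∅

DF(B3) = ["B4", "B6", "B7"]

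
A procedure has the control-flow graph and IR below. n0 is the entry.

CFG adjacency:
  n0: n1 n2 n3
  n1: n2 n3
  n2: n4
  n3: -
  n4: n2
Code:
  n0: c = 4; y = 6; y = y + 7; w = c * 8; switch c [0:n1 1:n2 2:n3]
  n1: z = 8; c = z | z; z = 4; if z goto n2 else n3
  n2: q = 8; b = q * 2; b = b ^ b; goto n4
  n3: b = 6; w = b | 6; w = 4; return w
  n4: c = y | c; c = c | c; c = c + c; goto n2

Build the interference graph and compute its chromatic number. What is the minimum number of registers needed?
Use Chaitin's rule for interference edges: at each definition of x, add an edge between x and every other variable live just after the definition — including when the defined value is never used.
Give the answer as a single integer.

def/use:
  n0: {c,w,y} / ∅
  n1: {c,z} / ∅
  n2: {b,q} / ∅
  n3: {b,w} / ∅
  n4: {c} / {c,y}

Live sets:
  live n0: ∅→{c,y}
  live n1: {y}→{c,y}
  live n2: {c,y}→{c,y}
  live n3: ∅→∅
  live n4: {c,y}→{c,y}

Interfere edges:
  b: {c,y}
  c: {b,q,w,y,z}
  q: {c,y}
  w: {c,y}
  y: {b,c,q,w,z}
  z: {c,y}

Colouring:
  clique {b,c,y} ⇒ need ≥ 3
  3-colouring: c0={c}  c1={y}  c2={b,q,w,z}
  χ = 3

Answer: 3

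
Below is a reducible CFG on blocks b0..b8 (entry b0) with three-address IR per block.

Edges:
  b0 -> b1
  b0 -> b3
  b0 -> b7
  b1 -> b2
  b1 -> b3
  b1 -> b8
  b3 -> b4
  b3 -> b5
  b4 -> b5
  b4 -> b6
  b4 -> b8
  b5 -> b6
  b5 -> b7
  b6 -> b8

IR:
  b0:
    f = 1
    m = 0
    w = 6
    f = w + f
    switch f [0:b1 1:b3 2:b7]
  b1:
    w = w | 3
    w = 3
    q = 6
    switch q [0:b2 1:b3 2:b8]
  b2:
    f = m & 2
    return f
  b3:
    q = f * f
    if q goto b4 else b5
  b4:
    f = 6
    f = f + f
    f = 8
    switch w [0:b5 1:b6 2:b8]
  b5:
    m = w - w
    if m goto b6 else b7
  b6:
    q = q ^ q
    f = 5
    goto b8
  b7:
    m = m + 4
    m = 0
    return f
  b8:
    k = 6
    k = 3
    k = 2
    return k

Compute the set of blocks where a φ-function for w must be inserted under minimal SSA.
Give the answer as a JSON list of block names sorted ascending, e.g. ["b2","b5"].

idom tree: b1←b0 b2←b1 b3←b0 b4←b3 b5←b3 b6←b3 b7←b0 b8←b0
Dom at joins:
  b3: preds {b0,b1}: {b0} ∩ {b0,b1} = {b0}; idom=b0
  b5: preds {b3,b4}: {b0,b3} ∩ {b0,b3,b4} = {b0,b3}; idom=b3
  b6: preds {b4,b5}: {b0,b3,b4} ∩ {b0,b3,b5} = {b0,b3}; idom=b3
  b7: preds {b0,b5}: {b0} ∩ {b0,b3,b5} = {b0}; idom=b0
  b8: preds {b1,b4,b6}: {b0,b1} ∩ {b0,b3,b4} ∩ {b0,b3,b6} = {b0}; idom=b0

DF walk-up:
  b3←b0: walk · to b0
  b3←b1: walk b1 to b0
  b5←b3: walk · to b3
  b5←b4: walk b4 to b3
  b6←b4: walk b4 to b3
  b6←b5: walk b5 to b3
  b7←b0: walk · to b0
  b7←b5: walk b5→b3 to b0
  b8←b1: walk b1 to b0
  b8←b4: walk b4→b3 to b0
  b8←b6: walk b6→b3 to b0
  DF(b0)=∅
  DF(b1)={b3,b8}
  DF(b2)=∅
  DF(b3)={b7,b8}
  DF(b4)={b5,b6,b8}
  DF(b5)={b6,b7}
  DF(b6)={b8}
  DF(b7)=∅
  DF(b8)=∅

φ for w: defs {b0,b1}
  DF⁺ = {b3,b7,b8}

Answer: ["b3", "b7", "b8"]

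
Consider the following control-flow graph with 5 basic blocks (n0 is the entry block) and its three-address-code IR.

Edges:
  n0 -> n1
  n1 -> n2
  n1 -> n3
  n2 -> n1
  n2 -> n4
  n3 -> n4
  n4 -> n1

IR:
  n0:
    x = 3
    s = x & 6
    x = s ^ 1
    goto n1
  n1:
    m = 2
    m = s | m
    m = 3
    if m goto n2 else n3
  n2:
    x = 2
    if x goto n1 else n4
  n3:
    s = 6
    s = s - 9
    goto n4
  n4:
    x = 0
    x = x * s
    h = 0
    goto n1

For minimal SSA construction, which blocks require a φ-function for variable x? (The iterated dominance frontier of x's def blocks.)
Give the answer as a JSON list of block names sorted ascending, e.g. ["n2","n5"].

Answer: ["n1", "n4"]

Derivation:
idom tree: n1←n0 n2←n1 n3←n1 n4←n1
Dom∩ at merges:
  n1: preds {n0,n2,n4}: {n0} ∩ {n0,n1,n2} ∩ {n0,n1,n4} = {n0}; idom=n0
  n4: preds {n2,n3}: {n0,n1,n2} ∩ {n0,n1,n3} = {n0,n1}; idom=n1

DF walk-up:
  join n1 pred n0: · stop@n0
  join n1 pred n2: n2→n1 stop@n0
  join n1 pred n4: n4→n1 stop@n0
  join n4 pred n2: n2 stop@n1
  join n4 pred n3: n3 stop@n1
  n0: DF=∅
  n1: DF={n1}
  n2: DF={n1,n4}
  n3: DF={n4}
  n4: DF={n1}

φ for x: defs {n0,n2,n4}
  DF⁺ = {n1,n4}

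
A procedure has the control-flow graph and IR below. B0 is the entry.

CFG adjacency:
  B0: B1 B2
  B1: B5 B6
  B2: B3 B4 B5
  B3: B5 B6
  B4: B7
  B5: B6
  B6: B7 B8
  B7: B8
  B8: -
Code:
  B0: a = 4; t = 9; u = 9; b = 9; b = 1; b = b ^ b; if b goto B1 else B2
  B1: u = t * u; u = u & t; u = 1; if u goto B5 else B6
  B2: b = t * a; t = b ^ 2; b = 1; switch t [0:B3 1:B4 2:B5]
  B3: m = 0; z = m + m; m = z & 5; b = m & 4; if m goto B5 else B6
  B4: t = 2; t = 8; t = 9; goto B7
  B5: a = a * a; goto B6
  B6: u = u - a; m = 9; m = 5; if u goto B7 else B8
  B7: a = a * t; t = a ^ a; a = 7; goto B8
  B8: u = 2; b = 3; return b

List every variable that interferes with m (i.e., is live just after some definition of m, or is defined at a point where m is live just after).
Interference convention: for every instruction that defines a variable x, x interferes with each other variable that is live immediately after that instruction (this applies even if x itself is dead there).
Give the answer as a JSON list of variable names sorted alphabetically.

Per-block:
  B0: def={a,b,t,u} ue=∅
  B1: def={u} ue={t,u}
  B2: def={b,t} ue={a,t}
  B3: def={b,m,z} ue=∅
  B4: def={t} ue=∅
  B5: def={a} ue={a}
  B6: def={m,u} ue={a,u}
  B7: def={a,t} ue={a,t}
  B8: def={b,u} ue=∅

Backward fixpoint:
  B0 li=∅ lo={a,t,u}
  B1 li={a,t,u} lo={a,t,u}
  B2 li={a,t,u} lo={a,t,u}
  B3 li={a,t,u} lo={a,t,u}
  B4 li={a} lo={a,t}
  B5 li={a,t,u} lo={a,t,u}
  B6 li={a,t,u} lo={a,t}
  B7 li={a,t} lo=∅
  B8 li=∅ lo=∅

Interfere edges:
  a — {b,m,t,u,z}
  b — {a,m,t,u}
  m — {a,b,t,u}
  t — {a,b,m,u,z}
  u — {a,b,m,t,z}
  z — {a,t,u}

N(m) = ["a", "b", "t", "u"]

Answer: ["a", "b", "t", "u"]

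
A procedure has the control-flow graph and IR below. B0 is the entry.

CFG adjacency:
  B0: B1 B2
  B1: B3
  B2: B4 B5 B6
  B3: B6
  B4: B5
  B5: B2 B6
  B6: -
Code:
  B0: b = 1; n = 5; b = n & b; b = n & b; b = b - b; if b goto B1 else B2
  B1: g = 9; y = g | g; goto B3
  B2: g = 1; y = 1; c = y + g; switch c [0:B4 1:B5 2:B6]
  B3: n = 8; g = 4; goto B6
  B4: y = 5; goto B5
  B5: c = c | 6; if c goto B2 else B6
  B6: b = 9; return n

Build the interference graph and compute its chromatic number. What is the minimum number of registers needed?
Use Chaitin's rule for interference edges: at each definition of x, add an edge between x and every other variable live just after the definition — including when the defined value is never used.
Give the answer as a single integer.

Answer: 3

Derivation:
Block summaries:
  B0: def={b,n} ue=∅
  B1: def={g,y} ue=∅
  B2: def={c,g,y} ue=∅
  B3: def={g,n} ue=∅
  B4: def={y} ue=∅
  B5: def={c} ue={c}
  B6: def={b} ue={n}

Live sets:
  B0 li=∅ lo={n}
  B1 li=∅ lo=∅
  B2 li={n} lo={c,n}
  B3 li=∅ lo={n}
  B4 li={c,n} lo={c,n}
  B5 li={c,n} lo={n}
  B6 li={n} lo=∅

Interfere edges:
  b↔{n}
  c↔{n,y}
  g↔{n,y}
  n↔{b,c,g,y}
  y↔{c,g,n}

Registers:
  lower bound: {c,n,y} mutually conflict ⇒ χ ≥ 3
  3-colouring: c0={n}  c1={b,y}  c2={c,g}
  χ = 3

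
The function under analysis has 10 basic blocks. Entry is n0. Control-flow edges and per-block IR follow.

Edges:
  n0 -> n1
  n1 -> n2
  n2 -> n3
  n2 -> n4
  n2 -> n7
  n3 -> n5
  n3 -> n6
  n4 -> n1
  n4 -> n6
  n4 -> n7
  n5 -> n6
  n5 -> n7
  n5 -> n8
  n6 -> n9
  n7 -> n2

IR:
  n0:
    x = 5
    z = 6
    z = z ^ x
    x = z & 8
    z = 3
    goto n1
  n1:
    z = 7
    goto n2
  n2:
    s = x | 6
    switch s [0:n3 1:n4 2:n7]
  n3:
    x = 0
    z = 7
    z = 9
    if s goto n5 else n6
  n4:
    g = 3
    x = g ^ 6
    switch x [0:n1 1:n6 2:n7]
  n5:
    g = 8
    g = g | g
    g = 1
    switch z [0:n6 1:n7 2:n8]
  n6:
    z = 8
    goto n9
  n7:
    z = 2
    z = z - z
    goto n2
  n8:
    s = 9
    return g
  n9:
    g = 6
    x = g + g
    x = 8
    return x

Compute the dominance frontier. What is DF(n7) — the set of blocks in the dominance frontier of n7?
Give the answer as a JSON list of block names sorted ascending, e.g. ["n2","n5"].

Answer: ["n2"]

Analysis:
idom tree: n1←n0 n2←n1 n3←n2 n4←n2 n5←n3 n6←n2 n7←n2 n8←n5 n9←n6
Dom∩ at merges:
  n1: preds {n0,n4}: {n0} ∩ {n0,n1,n2,n4} = {n0}; idom=n0
  n2: preds {n1,n7}: {n0,n1} ∩ {n0,n1,n2,n7} = {n0,n1}; idom=n1
  n6: preds {n3,n4,n5}: {n0,n1,n2,n3} ∩ {n0,n1,n2,n4} ∩ {n0,n1,n2,n3,n5} = {n0,n1,n2}; idom=n2
  n7: preds {n2,n4,n5}: {n0,n1,n2} ∩ {n0,n1,n2,n4} ∩ {n0,n1,n2,n3,n5} = {n0,n1,n2}; idom=n2

DF walk-up:
  join n1 pred n0: · stop@n0
  join n1 pred n4: n4→n2→n1 stop@n0
  join n2 pred n1: · stop@n1
  join n2 pred n7: n7→n2 stop@n1
  join n6 pred n3: n3 stop@n2
  join n6 pred n4: n4 stop@n2
  join n6 pred n5: n5→n3 stop@n2
  join n7 pred n2: · stop@n2
  join n7 pred n4: n4 stop@n2
  join n7 pred n5: n5→n3 stop@n2
  DF(n0)=∅
  DF(n1)={n1}
  DF(n2)={n1,n2}
  DF(n3)={n6,n7}
  DF(n4)={n1,n6,n7}
  DF(n5)={n6,n7}
  DF(n6)=∅
  DF(n7)={n2}
  DF(n8)=∅
  DF(n9)=∅

DF(n7) = ["n2"]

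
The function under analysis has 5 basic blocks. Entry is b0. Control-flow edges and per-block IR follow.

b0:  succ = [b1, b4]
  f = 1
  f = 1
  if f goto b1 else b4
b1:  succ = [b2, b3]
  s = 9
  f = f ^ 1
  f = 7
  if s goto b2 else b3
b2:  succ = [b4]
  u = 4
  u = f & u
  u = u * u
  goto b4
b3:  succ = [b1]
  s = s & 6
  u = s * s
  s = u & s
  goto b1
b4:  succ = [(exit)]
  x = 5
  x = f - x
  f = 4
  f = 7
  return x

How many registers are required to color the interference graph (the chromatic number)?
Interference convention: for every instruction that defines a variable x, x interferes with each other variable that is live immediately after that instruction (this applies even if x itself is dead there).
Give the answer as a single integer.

def/use:
  b0 def {f} use ∅
  b1 def {f,s} use {f}
  b2 def {u} use {f}
  b3 def {s,u} use {s}
  b4 def {f,x} use {f}

Backward fixpoint:
  b0 li=∅ lo={f}
  b1 li={f} lo={f,s}
  b2 li={f} lo={f}
  b3 li={f,s} lo={f}
  b4 li={f} lo=∅

Interfere edges:
  f: {s,u,x}
  s: {f,u}
  u: {f,s}
  x: {f}

Colouring:
  {f,s,u} pairwise interfere (3-clique) ⇒ χ ≥ 3
  assign f→r0 s→r1 u→r2 x→r1 — no edge inside a register ⇒ χ ≤ 3
  χ = 3

Answer: 3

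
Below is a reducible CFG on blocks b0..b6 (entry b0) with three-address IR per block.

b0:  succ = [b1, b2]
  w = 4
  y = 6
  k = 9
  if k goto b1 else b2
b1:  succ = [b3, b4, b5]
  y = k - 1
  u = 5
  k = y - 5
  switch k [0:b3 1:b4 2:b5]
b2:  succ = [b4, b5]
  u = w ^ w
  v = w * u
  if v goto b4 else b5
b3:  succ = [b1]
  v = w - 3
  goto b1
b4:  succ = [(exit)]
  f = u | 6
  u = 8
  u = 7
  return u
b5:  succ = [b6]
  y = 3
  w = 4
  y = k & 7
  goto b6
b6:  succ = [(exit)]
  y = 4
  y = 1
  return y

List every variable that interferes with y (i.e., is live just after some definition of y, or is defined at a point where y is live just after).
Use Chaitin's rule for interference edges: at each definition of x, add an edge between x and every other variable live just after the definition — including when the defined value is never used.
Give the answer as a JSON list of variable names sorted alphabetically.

Answer: ["k", "u", "w"]

Working:
Block summaries:
  b0: def={k,w,y} ue=∅
  b1: def={k,u,y} ue={k}
  b2: def={u,v} ue={w}
  b3: def={v} ue={w}
  b4: def={f,u} ue={u}
  b5: def={w,y} ue={k}
  b6: def={y} ue=∅

Liveness:
  b0: in=∅ out={k,w}
  b1: in={k,w} out={k,u,w}
  b2: in={k,w} out={k,u}
  b3: in={k,w} out={k,w}
  b4: in={u} out=∅
  b5: in={k} out=∅
  b6: in=∅ out=∅

Interference:
  f: ∅
  k: {u,v,w,y}
  u: {k,v,w,y}
  v: {k,u,w}
  w: {k,u,v,y}
  y: {k,u,w}

N(y) = ["k", "u", "w"]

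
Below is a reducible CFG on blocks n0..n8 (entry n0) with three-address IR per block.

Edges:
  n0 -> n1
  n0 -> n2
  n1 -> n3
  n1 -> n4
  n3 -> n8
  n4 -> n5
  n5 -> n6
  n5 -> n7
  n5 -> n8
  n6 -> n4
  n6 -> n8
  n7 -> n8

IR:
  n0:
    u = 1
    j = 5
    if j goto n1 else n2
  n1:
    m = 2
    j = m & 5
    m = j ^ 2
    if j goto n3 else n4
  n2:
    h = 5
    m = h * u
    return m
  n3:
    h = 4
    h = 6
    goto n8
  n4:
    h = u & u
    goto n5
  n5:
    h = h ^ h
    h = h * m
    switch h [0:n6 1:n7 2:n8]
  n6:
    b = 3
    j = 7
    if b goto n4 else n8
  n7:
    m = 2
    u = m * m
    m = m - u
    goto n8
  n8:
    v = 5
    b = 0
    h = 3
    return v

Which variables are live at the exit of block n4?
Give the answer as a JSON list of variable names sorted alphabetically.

def/use:
  n0: {j,u} / ∅
  n1: {j,m} / ∅
  n2: {h,m} / {u}
  n3: {h} / ∅
  n4: {h} / {u}
  n5: {h} / {h,m}
  n6: {b,j} / ∅
  n7: {m,u} / ∅
  n8: {b,h,v} / ∅

Liveness:
  live n0: ∅→{u}
  live n1: {u}→{m,u}
  live n2: {u}→∅
  live n3: ∅→∅
  live n4: {m,u}→{h,m,u}
  live n5: {h,m,u}→{m,u}
  live n6: {m,u}→{m,u}
  live n7: ∅→∅
  live n8: ∅→∅

live-out(n4) = ["h", "m", "u"]

Answer: ["h", "m", "u"]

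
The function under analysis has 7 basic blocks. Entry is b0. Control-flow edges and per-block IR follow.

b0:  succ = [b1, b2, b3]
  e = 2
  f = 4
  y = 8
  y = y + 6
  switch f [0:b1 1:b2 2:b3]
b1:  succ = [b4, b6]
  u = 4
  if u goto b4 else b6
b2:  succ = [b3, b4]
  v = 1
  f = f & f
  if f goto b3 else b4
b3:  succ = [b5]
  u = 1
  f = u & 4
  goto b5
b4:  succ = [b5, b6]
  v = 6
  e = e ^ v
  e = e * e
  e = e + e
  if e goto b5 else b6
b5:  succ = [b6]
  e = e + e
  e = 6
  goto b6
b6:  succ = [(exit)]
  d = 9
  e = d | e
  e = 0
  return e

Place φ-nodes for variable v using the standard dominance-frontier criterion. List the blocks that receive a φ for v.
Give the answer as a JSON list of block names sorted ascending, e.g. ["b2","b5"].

Answer: ["b3", "b4", "b5", "b6"]

Analysis:
idom tree: b1←b0 b2←b0 b3←b0 b4←b0 b5←b0 b6←b0
Join-block Dom:
  b3: preds {b0,b2}: {b0} ∩ {b0,b2} = {b0}; idom=b0
  b4: preds {b1,b2}: {b0,b1} ∩ {b0,b2} = {b0}; idom=b0
  b5: preds {b3,b4}: {b0,b3} ∩ {b0,b4} = {b0}; idom=b0
  b6: preds {b1,b4,b5}: {b0,b1} ∩ {b0,b4} ∩ {b0,b5} = {b0}; idom=b0

Frontier:
  join b3 pred b0: · stop@b0
  join b3 pred b2: b2 stop@b0
  join b4 pred b1: b1 stop@b0
  join b4 pred b2: b2 stop@b0
  join b5 pred b3: b3 stop@b0
  join b5 pred b4: b4 stop@b0
  join b6 pred b1: b1 stop@b0
  join b6 pred b4: b4 stop@b0
  join b6 pred b5: b5 stop@b0
  b0 → ∅
  b1 → {b4,b6}
  b2 → {b3,b4}
  b3 → {b5}
  b4 → {b5,b6}
  b5 → {b6}
  b6 → ∅

φ for v: defs {b2,b4}
  DF⁺ = {b3,b4,b5,b6}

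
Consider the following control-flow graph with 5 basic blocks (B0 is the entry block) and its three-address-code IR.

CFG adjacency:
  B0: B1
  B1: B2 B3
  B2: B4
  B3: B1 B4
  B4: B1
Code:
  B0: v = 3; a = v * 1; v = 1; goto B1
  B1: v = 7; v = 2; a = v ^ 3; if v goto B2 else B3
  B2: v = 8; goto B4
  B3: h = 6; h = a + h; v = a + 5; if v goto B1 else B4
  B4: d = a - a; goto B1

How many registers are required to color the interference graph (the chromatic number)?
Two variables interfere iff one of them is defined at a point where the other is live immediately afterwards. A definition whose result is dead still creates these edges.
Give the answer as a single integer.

Per-block:
  B0: {a,v} / ∅
  B1: {a,v} / ∅
  B2: {v} / ∅
  B3: {h,v} / {a}
  B4: {d} / {a}

Liveness:
  B0 li=∅ lo=∅
  B1 li=∅ lo={a}
  B2 li={a} lo={a}
  B3 li={a} lo={a}
  B4 li={a} lo=∅

Interfere edges:
  a↔{h,v}
  d↔∅
  h↔{a}
  v↔{a}

Chromatic number:
  clique {a,h} ⇒ need ≥ 2
  assign a→c0 d→c0 h→c1 v→c1 — no edge inside a register ⇒ χ ≤ 2
  χ = 2

Answer: 2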